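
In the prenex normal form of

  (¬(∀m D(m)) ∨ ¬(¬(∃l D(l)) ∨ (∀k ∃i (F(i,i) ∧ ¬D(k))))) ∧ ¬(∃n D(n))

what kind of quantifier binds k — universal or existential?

existential

Drive negations inward (¬∀x A ≡ ∃x ¬A, ¬∃x A ≡ ∀x ¬A, De Morgan for ∧/∨):
  ((∃m ¬D(m)) ∨ (∃l D(l)) ∧ (∃k ∀i (¬F(i,i) ∨ D(k)))) ∧ (∀n ¬D(n))
All bound variables are already distinct, so no renaming is needed.
Pull the quantifiers to the front (each side's bound variable is not free in the other side):
  ∃m ∃l ∃k ∀i ∀n ((¬D(m) ∨ D(l) ∧ (¬F(i,i) ∨ D(k))) ∧ ¬D(n))
The quantifier ∀k sits under an odd number of negations, so it flips to ∃k.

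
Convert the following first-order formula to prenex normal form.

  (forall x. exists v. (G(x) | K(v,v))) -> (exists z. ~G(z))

Rewrite implications/biconditionals: A → B as ¬A ∨ B.
  ~(forall x. exists v. (G(x) | K(v,v))) | (exists z. ~G(z))
Push ¬ through the quantifiers and connectives to reach negation normal form:
  (exists x. forall v. (~G(x) & ~K(v,v))) | (exists z. ~G(z))
Pull the quantifiers to the front (each side's bound variable is not free in the other side):
  exists x. forall v. exists z. (~G(x) & ~K(v,v) | ~G(z))

exists x. forall v. exists z. (~G(x) & ~K(v,v) | ~G(z))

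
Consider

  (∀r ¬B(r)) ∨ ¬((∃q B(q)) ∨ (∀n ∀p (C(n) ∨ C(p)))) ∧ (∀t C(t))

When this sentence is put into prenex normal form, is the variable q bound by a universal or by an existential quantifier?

universal

Push ¬ through the quantifiers and connectives to reach negation normal form:
  (∀r ¬B(r)) ∨ (∀q ¬B(q)) ∧ (∃n ∃p (¬C(n) ∧ ¬C(p))) ∧ (∀t C(t))
Pull the quantifiers to the front (each side's bound variable is not free in the other side):
  ∀r ∀q ∃n ∃p ∀t (¬B(r) ∨ ¬B(q) ∧ ¬C(n) ∧ ¬C(p) ∧ C(t))
The quantifier ∃q sits under an odd number of negations, so it flips to ∀q.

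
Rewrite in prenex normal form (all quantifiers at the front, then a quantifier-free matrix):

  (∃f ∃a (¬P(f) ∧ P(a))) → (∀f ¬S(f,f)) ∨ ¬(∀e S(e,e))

Eliminate → and ↔ using ¬ and ∨.
  ¬(∃f ∃a (¬P(f) ∧ P(a))) ∨ (∀f ¬S(f,f)) ∨ ¬(∀e S(e,e))
Move each ¬ inward, flipping quantifiers it crosses:
  (∀f ∀a (P(f) ∨ ¬P(a))) ∨ (∀f ¬S(f,f)) ∨ (∃e ¬S(e,e))
Standardize variables apart so no two quantifiers bind the same name: f↦b.
  (∀f ∀a (P(f) ∨ ¬P(a))) ∨ (∀b ¬S(b,b)) ∨ (∃e ¬S(e,e))
Extract every quantifier outward, since the variables are now distinct and don't occur free across branches:
  ∀f ∀a ∀b ∃e (P(f) ∨ ¬P(a) ∨ ¬S(b,b) ∨ ¬S(e,e))

∀f ∀a ∀b ∃e (P(f) ∨ ¬P(a) ∨ ¬S(b,b) ∨ ¬S(e,e))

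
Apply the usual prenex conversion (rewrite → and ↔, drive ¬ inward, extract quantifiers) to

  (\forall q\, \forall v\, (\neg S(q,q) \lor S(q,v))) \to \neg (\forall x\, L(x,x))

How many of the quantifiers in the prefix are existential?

3

Eliminate → and ↔ using ¬ and ∨.
  \neg (\forall q\, \forall v\, (\neg S(q,q) \lor S(q,v))) \lor \neg (\forall x\, L(x,x))
Move each ¬ inward, flipping quantifiers it crosses:
  (\exists q\, \exists v\, (S(q,q) \land \neg S(q,v))) \lor (\exists x\, \neg L(x,x))
All bound variables are already distinct, so no renaming is needed.
Extract every quantifier outward, since the variables are now distinct and don't occur free across branches:
  \exists q\, \exists v\, \exists x\, (S(q,q) \land \neg S(q,v) \lor \neg L(x,x))
The prefix is \exists q \exists v \exists x: 0 universal, 3 existential.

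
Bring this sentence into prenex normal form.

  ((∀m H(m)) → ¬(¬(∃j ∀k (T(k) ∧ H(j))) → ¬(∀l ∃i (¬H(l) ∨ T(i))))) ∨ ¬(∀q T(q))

∃m ∀j ∃k ∀l ∃i ∃q (¬H(m) ∨ (¬T(k) ∨ ¬H(j)) ∧ (¬H(l) ∨ T(i)) ∨ ¬T(q))

Rewrite implications/biconditionals: A → B as ¬A ∨ B.
  ¬(∀m H(m)) ∨ ¬(¬¬(∃j ∀k (T(k) ∧ H(j))) ∨ ¬(∀l ∃i (¬H(l) ∨ T(i)))) ∨ ¬(∀q T(q))
Push ¬ through the quantifiers and connectives to reach negation normal form:
  (∃m ¬H(m)) ∨ (∀j ∃k (¬T(k) ∨ ¬H(j))) ∧ (∀l ∃i (¬H(l) ∨ T(i))) ∨ (∃q ¬T(q))
Extract every quantifier outward, since the variables are now distinct and don't occur free across branches:
  ∃m ∀j ∃k ∀l ∃i ∃q (¬H(m) ∨ (¬T(k) ∨ ¬H(j)) ∧ (¬H(l) ∨ T(i)) ∨ ¬T(q))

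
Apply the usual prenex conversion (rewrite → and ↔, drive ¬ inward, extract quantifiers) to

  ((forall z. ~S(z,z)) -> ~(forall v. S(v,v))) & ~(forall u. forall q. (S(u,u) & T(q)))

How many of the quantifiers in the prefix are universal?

Eliminate → and ↔ using ¬ and ∨.
  (~(forall z. ~S(z,z)) | ~(forall v. S(v,v))) & ~(forall u. forall q. (S(u,u) & T(q)))
Drive negations inward (¬∀x A ≡ ∃x ¬A, ¬∃x A ≡ ∀x ¬A, De Morgan for ∧/∨):
  ((exists z. S(z,z)) | (exists v. ~S(v,v))) & (exists u. exists q. (~S(u,u) | ~T(q)))
Extract every quantifier outward, since the variables are now distinct and don't occur free across branches:
  exists z. exists v. exists u. exists q. ((S(z,z) | ~S(v,v)) & (~S(u,u) | ~T(q)))
The prefix is exists z exists v exists u exists q: 0 universal, 4 existential.

0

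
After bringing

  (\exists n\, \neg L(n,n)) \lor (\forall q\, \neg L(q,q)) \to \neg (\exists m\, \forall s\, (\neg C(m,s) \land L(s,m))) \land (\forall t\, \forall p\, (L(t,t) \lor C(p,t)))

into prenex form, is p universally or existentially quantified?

universal

First replace A → B with ¬A ∨ B.
  \neg ((\exists n\, \neg L(n,n)) \lor (\forall q\, \neg L(q,q))) \lor \neg (\exists m\, \forall s\, (\neg C(m,s) \land L(s,m))) \land (\forall t\, \forall p\, (L(t,t) \lor C(p,t)))
Move each ¬ inward, flipping quantifiers it crosses:
  (\forall n\, L(n,n)) \land (\exists q\, L(q,q)) \lor (\forall m\, \exists s\, (C(m,s) \lor \neg L(s,m))) \land (\forall t\, \forall p\, (L(t,t) \lor C(p,t)))
All bound variables are already distinct, so no renaming is needed.
Finally move all quantifiers to the prefix:
  \forall n\, \exists q\, \forall m\, \exists s\, \forall t\, \forall p\, (L(n,n) \land L(q,q) \lor (C(m,s) \lor \neg L(s,m)) \land (L(t,t) \lor C(p,t)))
The quantifier \forall p sits under an even number of negations (counting the antecedent side of each →), so it remains universal.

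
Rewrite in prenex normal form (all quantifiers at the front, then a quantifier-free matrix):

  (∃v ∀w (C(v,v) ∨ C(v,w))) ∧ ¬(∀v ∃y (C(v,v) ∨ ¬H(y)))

Move each ¬ inward, flipping quantifiers it crosses:
  (∃v ∀w (C(v,v) ∨ C(v,w))) ∧ (∃v ∀y (¬C(v,v) ∧ H(y)))
Standardize variables apart so no two quantifiers bind the same name: v↦s.
  (∃v ∀w (C(v,v) ∨ C(v,w))) ∧ (∃s ∀y (¬C(s,s) ∧ H(y)))
Finally move all quantifiers to the prefix:
  ∃v ∀w ∃s ∀y ((C(v,v) ∨ C(v,w)) ∧ ¬C(s,s) ∧ H(y))

∃v ∀w ∃s ∀y ((C(v,v) ∨ C(v,w)) ∧ ¬C(s,s) ∧ H(y))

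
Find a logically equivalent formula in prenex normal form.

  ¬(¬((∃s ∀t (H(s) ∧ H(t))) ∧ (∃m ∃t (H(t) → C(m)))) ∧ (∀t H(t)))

∃s ∀t ∃m ∃b ∃u1 (H(s) ∧ H(t) ∧ (¬H(b) ∨ C(m)) ∨ ¬H(u1))

Rewrite implications/biconditionals: A → B as ¬A ∨ B.
  ¬(¬((∃s ∀t (H(s) ∧ H(t))) ∧ (∃m ∃t (¬H(t) ∨ C(m)))) ∧ (∀t H(t)))
Move each ¬ inward, flipping quantifiers it crosses:
  (∃s ∀t (H(s) ∧ H(t))) ∧ (∃m ∃t (¬H(t) ∨ C(m))) ∨ (∃t ¬H(t))
Give each quantifier a distinct variable: t↦b, t↦u1.
  (∃s ∀t (H(s) ∧ H(t))) ∧ (∃m ∃b (¬H(b) ∨ C(m))) ∨ (∃u1 ¬H(u1))
Finally move all quantifiers to the prefix:
  ∃s ∀t ∃m ∃b ∃u1 (H(s) ∧ H(t) ∧ (¬H(b) ∨ C(m)) ∨ ¬H(u1))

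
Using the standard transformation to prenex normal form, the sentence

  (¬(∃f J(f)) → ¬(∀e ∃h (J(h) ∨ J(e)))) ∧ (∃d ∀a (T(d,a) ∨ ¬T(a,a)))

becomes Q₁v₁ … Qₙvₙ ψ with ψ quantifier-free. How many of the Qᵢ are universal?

Rewrite implications/biconditionals: A → B as ¬A ∨ B.
  (¬¬(∃f J(f)) ∨ ¬(∀e ∃h (J(h) ∨ J(e)))) ∧ (∃d ∀a (T(d,a) ∨ ¬T(a,a)))
Push ¬ through the quantifiers and connectives to reach negation normal form:
  ((∃f J(f)) ∨ (∃e ∀h (¬J(h) ∧ ¬J(e)))) ∧ (∃d ∀a (T(d,a) ∨ ¬T(a,a)))
All bound variables are already distinct, so no renaming is needed.
Extract every quantifier outward, since the variables are now distinct and don't occur free across branches:
  ∃f ∃e ∀h ∃d ∀a ((J(f) ∨ ¬J(h) ∧ ¬J(e)) ∧ (T(d,a) ∨ ¬T(a,a)))
The prefix is ∃f ∃e ∀h ∃d ∀a: 2 universal, 3 existential.

2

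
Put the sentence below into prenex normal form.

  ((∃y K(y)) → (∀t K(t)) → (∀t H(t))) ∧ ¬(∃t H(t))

∀y ∃t ∀v1 ∀z ((¬K(y) ∨ ¬K(t) ∨ H(v1)) ∧ ¬H(z))

First replace A → B with ¬A ∨ B.
  (¬(∃y K(y)) ∨ ¬(∀t K(t)) ∨ (∀t H(t))) ∧ ¬(∃t H(t))
Drive negations inward (¬∀x A ≡ ∃x ¬A, ¬∃x A ≡ ∀x ¬A, De Morgan for ∧/∨):
  ((∀y ¬K(y)) ∨ (∃t ¬K(t)) ∨ (∀t H(t))) ∧ (∀t ¬H(t))
Give each quantifier a distinct variable: t↦v1, t↦z.
  ((∀y ¬K(y)) ∨ (∃t ¬K(t)) ∨ (∀v1 H(v1))) ∧ (∀z ¬H(z))
Pull the quantifiers to the front (each side's bound variable is not free in the other side):
  ∀y ∃t ∀v1 ∀z ((¬K(y) ∨ ¬K(t) ∨ H(v1)) ∧ ¬H(z))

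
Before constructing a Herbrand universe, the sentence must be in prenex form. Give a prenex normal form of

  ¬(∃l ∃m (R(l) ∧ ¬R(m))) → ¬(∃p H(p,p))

Rewrite implications/biconditionals: A → B as ¬A ∨ B.
  ¬¬(∃l ∃m (R(l) ∧ ¬R(m))) ∨ ¬(∃p H(p,p))
Move each ¬ inward, flipping quantifiers it crosses:
  (∃l ∃m (R(l) ∧ ¬R(m))) ∨ (∀p ¬H(p,p))
Pull the quantifiers to the front (each side's bound variable is not free in the other side):
  ∃l ∃m ∀p (R(l) ∧ ¬R(m) ∨ ¬H(p,p))

∃l ∃m ∀p (R(l) ∧ ¬R(m) ∨ ¬H(p,p))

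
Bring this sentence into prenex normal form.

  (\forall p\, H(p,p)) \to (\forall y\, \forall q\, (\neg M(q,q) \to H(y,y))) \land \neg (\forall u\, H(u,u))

Eliminate → and ↔ using ¬ and ∨.
  \neg (\forall p\, H(p,p)) \lor (\forall y\, \forall q\, (\neg \neg M(q,q) \lor H(y,y))) \land \neg (\forall u\, H(u,u))
Move each ¬ inward, flipping quantifiers it crosses:
  (\exists p\, \neg H(p,p)) \lor (\forall y\, \forall q\, (M(q,q) \lor H(y,y))) \land (\exists u\, \neg H(u,u))
All bound variables are already distinct, so no renaming is needed.
Extract every quantifier outward, since the variables are now distinct and don't occur free across branches:
  \exists p\, \forall y\, \forall q\, \exists u\, (\neg H(p,p) \lor (M(q,q) \lor H(y,y)) \land \neg H(u,u))

\exists p\, \forall y\, \forall q\, \exists u\, (\neg H(p,p) \lor (M(q,q) \lor H(y,y)) \land \neg H(u,u))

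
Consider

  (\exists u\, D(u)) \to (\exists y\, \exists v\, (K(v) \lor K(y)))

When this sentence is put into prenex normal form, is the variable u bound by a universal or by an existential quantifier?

First replace A → B with ¬A ∨ B.
  \neg (\exists u\, D(u)) \lor (\exists y\, \exists v\, (K(v) \lor K(y)))
Move each ¬ inward, flipping quantifiers it crosses:
  (\forall u\, \neg D(u)) \lor (\exists y\, \exists v\, (K(v) \lor K(y)))
All bound variables are already distinct, so no renaming is needed.
Finally move all quantifiers to the prefix:
  \forall u\, \exists y\, \exists v\, (\neg D(u) \lor K(v) \lor K(y))
The quantifier \exists u sits under an odd number of negations (counting the antecedent side of each →), so it flips to \forall u.

universal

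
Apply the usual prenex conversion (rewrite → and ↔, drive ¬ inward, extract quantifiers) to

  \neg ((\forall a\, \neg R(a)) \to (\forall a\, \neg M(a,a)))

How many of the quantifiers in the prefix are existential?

First replace A → B with ¬A ∨ B.
  \neg (\neg (\forall a\, \neg R(a)) \lor (\forall a\, \neg M(a,a)))
Push ¬ through the quantifiers and connectives to reach negation normal form:
  (\forall a\, \neg R(a)) \land (\exists a\, M(a,a))
Rename bound variables to avoid capture: a↦r.
  (\forall a\, \neg R(a)) \land (\exists r\, M(r,r))
Pull the quantifiers to the front (each side's bound variable is not free in the other side):
  \forall a\, \exists r\, (\neg R(a) \land M(r,r))
The prefix is \forall a \exists r: 1 universal, 1 existential.

1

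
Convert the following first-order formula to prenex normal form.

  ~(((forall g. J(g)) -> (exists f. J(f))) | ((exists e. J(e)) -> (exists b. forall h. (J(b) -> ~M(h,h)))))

Rewrite implications/biconditionals: A → B as ¬A ∨ B.
  ~(~(forall g. J(g)) | (exists f. J(f)) | ~(exists e. J(e)) | (exists b. forall h. (~J(b) | ~M(h,h))))
Move each ¬ inward, flipping quantifiers it crosses:
  (forall g. J(g)) & (forall f. ~J(f)) & (exists e. J(e)) & (forall b. exists h. (J(b) & M(h,h)))
Pull the quantifiers to the front (each side's bound variable is not free in the other side):
  forall g. forall f. exists e. forall b. exists h. (J(g) & ~J(f) & J(e) & J(b) & M(h,h))

forall g. forall f. exists e. forall b. exists h. (J(g) & ~J(f) & J(e) & J(b) & M(h,h))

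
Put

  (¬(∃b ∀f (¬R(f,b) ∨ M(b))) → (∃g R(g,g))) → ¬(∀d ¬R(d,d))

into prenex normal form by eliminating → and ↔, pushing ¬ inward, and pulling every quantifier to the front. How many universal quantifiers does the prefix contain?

First replace A → B with ¬A ∨ B.
  ¬(¬¬(∃b ∀f (¬R(f,b) ∨ M(b))) ∨ (∃g R(g,g))) ∨ ¬(∀d ¬R(d,d))
Move each ¬ inward, flipping quantifiers it crosses:
  (∀b ∃f (R(f,b) ∧ ¬M(b))) ∧ (∀g ¬R(g,g)) ∨ (∃d R(d,d))
All bound variables are already distinct, so no renaming is needed.
Pull the quantifiers to the front (each side's bound variable is not free in the other side):
  ∀b ∃f ∀g ∃d (R(f,b) ∧ ¬M(b) ∧ ¬R(g,g) ∨ R(d,d))
The prefix is ∀b ∃f ∀g ∃d: 2 universal, 2 existential.

2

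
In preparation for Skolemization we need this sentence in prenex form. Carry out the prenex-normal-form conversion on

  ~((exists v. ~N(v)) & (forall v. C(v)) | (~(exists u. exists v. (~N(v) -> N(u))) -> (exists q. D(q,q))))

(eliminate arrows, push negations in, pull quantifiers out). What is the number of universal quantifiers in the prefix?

4

Eliminate → and ↔ using ¬ and ∨.
  ~((exists v. ~N(v)) & (forall v. C(v)) | ~~(exists u. exists v. (~~N(v) | N(u))) | (exists q. D(q,q)))
Move each ¬ inward, flipping quantifiers it crosses:
  ((forall v. N(v)) | (exists v. ~C(v))) & (forall u. forall v. (~N(v) & ~N(u))) & (forall q. ~D(q,q))
Standardize variables apart so no two quantifiers bind the same name: v↦v1, v↦u1.
  ((forall v. N(v)) | (exists v1. ~C(v1))) & (forall u. forall u1. (~N(u1) & ~N(u))) & (forall q. ~D(q,q))
Finally move all quantifiers to the prefix:
  forall v. exists v1. forall u. forall u1. forall q. ((N(v) | ~C(v1)) & ~N(u1) & ~N(u) & ~D(q,q))
The prefix is forall v exists v1 forall u forall u1 forall q: 4 universal, 1 existential.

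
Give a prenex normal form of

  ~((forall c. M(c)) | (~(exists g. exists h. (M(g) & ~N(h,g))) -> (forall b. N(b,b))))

exists c. forall g. forall h. exists b. (~M(c) & (~M(g) | N(h,g)) & ~N(b,b))

First replace A → B with ¬A ∨ B.
  ~((forall c. M(c)) | ~~(exists g. exists h. (M(g) & ~N(h,g))) | (forall b. N(b,b)))
Push ¬ through the quantifiers and connectives to reach negation normal form:
  (exists c. ~M(c)) & (forall g. forall h. (~M(g) | N(h,g))) & (exists b. ~N(b,b))
All bound variables are already distinct, so no renaming is needed.
Pull the quantifiers to the front (each side's bound variable is not free in the other side):
  exists c. forall g. forall h. exists b. (~M(c) & (~M(g) | N(h,g)) & ~N(b,b))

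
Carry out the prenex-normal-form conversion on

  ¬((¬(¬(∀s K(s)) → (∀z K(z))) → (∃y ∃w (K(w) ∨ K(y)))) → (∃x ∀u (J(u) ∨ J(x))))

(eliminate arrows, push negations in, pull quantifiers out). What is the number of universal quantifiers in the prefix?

First replace A → B with ¬A ∨ B.
  ¬(¬(¬¬(¬¬(∀s K(s)) ∨ (∀z K(z))) ∨ (∃y ∃w (K(w) ∨ K(y)))) ∨ (∃x ∀u (J(u) ∨ J(x))))
Drive negations inward (¬∀x A ≡ ∃x ¬A, ¬∃x A ≡ ∀x ¬A, De Morgan for ∧/∨):
  ((∀s K(s)) ∨ (∀z K(z)) ∨ (∃y ∃w (K(w) ∨ K(y)))) ∧ (∀x ∃u (¬J(u) ∧ ¬J(x)))
Pull the quantifiers to the front (each side's bound variable is not free in the other side):
  ∀s ∀z ∃y ∃w ∀x ∃u ((K(s) ∨ K(z) ∨ K(w) ∨ K(y)) ∧ ¬J(u) ∧ ¬J(x))
The prefix is ∀s ∀z ∃y ∃w ∀x ∃u: 3 universal, 3 existential.

3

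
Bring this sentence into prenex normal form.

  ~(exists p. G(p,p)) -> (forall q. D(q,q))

Rewrite implications/biconditionals: A → B as ¬A ∨ B.
  ~~(exists p. G(p,p)) | (forall q. D(q,q))
Move each ¬ inward, flipping quantifiers it crosses:
  (exists p. G(p,p)) | (forall q. D(q,q))
All bound variables are already distinct, so no renaming is needed.
Extract every quantifier outward, since the variables are now distinct and don't occur free across branches:
  exists p. forall q. (G(p,p) | D(q,q))

exists p. forall q. (G(p,p) | D(q,q))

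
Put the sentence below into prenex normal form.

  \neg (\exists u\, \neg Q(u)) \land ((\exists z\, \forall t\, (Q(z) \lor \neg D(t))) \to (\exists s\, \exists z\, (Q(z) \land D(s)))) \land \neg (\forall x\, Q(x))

\forall u\, \forall z\, \exists t\, \exists s\, \exists b\, \exists x\, (Q(u) \land (\neg Q(z) \land D(t) \lor Q(b) \land D(s)) \land \neg Q(x))

Rewrite implications/biconditionals: A → B as ¬A ∨ B.
  \neg (\exists u\, \neg Q(u)) \land (\neg (\exists z\, \forall t\, (Q(z) \lor \neg D(t))) \lor (\exists s\, \exists z\, (Q(z) \land D(s)))) \land \neg (\forall x\, Q(x))
Drive negations inward (¬∀x A ≡ ∃x ¬A, ¬∃x A ≡ ∀x ¬A, De Morgan for ∧/∨):
  (\forall u\, Q(u)) \land ((\forall z\, \exists t\, (\neg Q(z) \land D(t))) \lor (\exists s\, \exists z\, (Q(z) \land D(s)))) \land (\exists x\, \neg Q(x))
Standardize variables apart so no two quantifiers bind the same name: z↦b.
  (\forall u\, Q(u)) \land ((\forall z\, \exists t\, (\neg Q(z) \land D(t))) \lor (\exists s\, \exists b\, (Q(b) \land D(s)))) \land (\exists x\, \neg Q(x))
Finally move all quantifiers to the prefix:
  \forall u\, \forall z\, \exists t\, \exists s\, \exists b\, \exists x\, (Q(u) \land (\neg Q(z) \land D(t) \lor Q(b) \land D(s)) \land \neg Q(x))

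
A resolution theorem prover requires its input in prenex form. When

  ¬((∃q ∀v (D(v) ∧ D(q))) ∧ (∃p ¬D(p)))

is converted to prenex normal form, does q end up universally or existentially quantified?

universal

Push ¬ through the quantifiers and connectives to reach negation normal form:
  (∀q ∃v (¬D(v) ∨ ¬D(q))) ∨ (∀p D(p))
All bound variables are already distinct, so no renaming is needed.
Finally move all quantifiers to the prefix:
  ∀q ∃v ∀p (¬D(v) ∨ ¬D(q) ∨ D(p))
The quantifier ∃q sits under an odd number of negations, so it flips to ∀q.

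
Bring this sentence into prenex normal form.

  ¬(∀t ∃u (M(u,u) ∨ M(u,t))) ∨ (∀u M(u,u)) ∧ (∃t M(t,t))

Push ¬ through the quantifiers and connectives to reach negation normal form:
  (∃t ∀u (¬M(u,u) ∧ ¬M(u,t))) ∨ (∀u M(u,u)) ∧ (∃t M(t,t))
Rename bound variables to avoid capture: u↦x, t↦c.
  (∃t ∀u (¬M(u,u) ∧ ¬M(u,t))) ∨ (∀x M(x,x)) ∧ (∃c M(c,c))
Extract every quantifier outward, since the variables are now distinct and don't occur free across branches:
  ∃t ∀u ∀x ∃c (¬M(u,u) ∧ ¬M(u,t) ∨ M(x,x) ∧ M(c,c))

∃t ∀u ∀x ∃c (¬M(u,u) ∧ ¬M(u,t) ∨ M(x,x) ∧ M(c,c))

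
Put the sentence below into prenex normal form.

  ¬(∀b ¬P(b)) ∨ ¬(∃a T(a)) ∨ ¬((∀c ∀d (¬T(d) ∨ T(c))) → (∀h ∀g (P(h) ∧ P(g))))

First replace A → B with ¬A ∨ B.
  ¬(∀b ¬P(b)) ∨ ¬(∃a T(a)) ∨ ¬(¬(∀c ∀d (¬T(d) ∨ T(c))) ∨ (∀h ∀g (P(h) ∧ P(g))))
Drive negations inward (¬∀x A ≡ ∃x ¬A, ¬∃x A ≡ ∀x ¬A, De Morgan for ∧/∨):
  (∃b P(b)) ∨ (∀a ¬T(a)) ∨ (∀c ∀d (¬T(d) ∨ T(c))) ∧ (∃h ∃g (¬P(h) ∨ ¬P(g)))
Finally move all quantifiers to the prefix:
  ∃b ∀a ∀c ∀d ∃h ∃g (P(b) ∨ ¬T(a) ∨ (¬T(d) ∨ T(c)) ∧ (¬P(h) ∨ ¬P(g)))

∃b ∀a ∀c ∀d ∃h ∃g (P(b) ∨ ¬T(a) ∨ (¬T(d) ∨ T(c)) ∧ (¬P(h) ∨ ¬P(g)))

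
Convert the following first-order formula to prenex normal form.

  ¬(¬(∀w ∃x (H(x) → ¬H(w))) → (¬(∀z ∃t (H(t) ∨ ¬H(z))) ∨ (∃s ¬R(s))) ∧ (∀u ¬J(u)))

∃w ∀x ∀z ∃t ∀s ∃u (H(x) ∧ H(w) ∧ ((H(t) ∨ ¬H(z)) ∧ R(s) ∨ J(u)))

First replace A → B with ¬A ∨ B.
  ¬(¬¬(∀w ∃x (¬H(x) ∨ ¬H(w))) ∨ (¬(∀z ∃t (H(t) ∨ ¬H(z))) ∨ (∃s ¬R(s))) ∧ (∀u ¬J(u)))
Drive negations inward (¬∀x A ≡ ∃x ¬A, ¬∃x A ≡ ∀x ¬A, De Morgan for ∧/∨):
  (∃w ∀x (H(x) ∧ H(w))) ∧ ((∀z ∃t (H(t) ∨ ¬H(z))) ∧ (∀s R(s)) ∨ (∃u J(u)))
All bound variables are already distinct, so no renaming is needed.
Pull the quantifiers to the front (each side's bound variable is not free in the other side):
  ∃w ∀x ∀z ∃t ∀s ∃u (H(x) ∧ H(w) ∧ ((H(t) ∨ ¬H(z)) ∧ R(s) ∨ J(u)))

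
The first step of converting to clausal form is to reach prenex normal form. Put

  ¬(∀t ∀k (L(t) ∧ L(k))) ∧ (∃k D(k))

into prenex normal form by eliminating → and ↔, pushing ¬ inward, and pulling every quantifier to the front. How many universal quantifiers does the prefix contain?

Move each ¬ inward, flipping quantifiers it crosses:
  (∃t ∃k (¬L(t) ∨ ¬L(k))) ∧ (∃k D(k))
Standardize variables apart so no two quantifiers bind the same name: k↦z.
  (∃t ∃k (¬L(t) ∨ ¬L(k))) ∧ (∃z D(z))
Finally move all quantifiers to the prefix:
  ∃t ∃k ∃z ((¬L(t) ∨ ¬L(k)) ∧ D(z))
The prefix is ∃t ∃k ∃z: 0 universal, 3 existential.

0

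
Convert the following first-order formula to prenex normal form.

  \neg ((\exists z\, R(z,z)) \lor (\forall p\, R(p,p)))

\forall z\, \exists p\, (\neg R(z,z) \land \neg R(p,p))

Push ¬ through the quantifiers and connectives to reach negation normal form:
  (\forall z\, \neg R(z,z)) \land (\exists p\, \neg R(p,p))
All bound variables are already distinct, so no renaming is needed.
Finally move all quantifiers to the prefix:
  \forall z\, \exists p\, (\neg R(z,z) \land \neg R(p,p))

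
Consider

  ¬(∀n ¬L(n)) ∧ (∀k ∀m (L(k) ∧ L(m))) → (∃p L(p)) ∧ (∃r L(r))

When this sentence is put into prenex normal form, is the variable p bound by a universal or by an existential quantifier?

existential

Eliminate → and ↔ using ¬ and ∨.
  ¬(¬(∀n ¬L(n)) ∧ (∀k ∀m (L(k) ∧ L(m)))) ∨ (∃p L(p)) ∧ (∃r L(r))
Drive negations inward (¬∀x A ≡ ∃x ¬A, ¬∃x A ≡ ∀x ¬A, De Morgan for ∧/∨):
  (∀n ¬L(n)) ∨ (∃k ∃m (¬L(k) ∨ ¬L(m))) ∨ (∃p L(p)) ∧ (∃r L(r))
All bound variables are already distinct, so no renaming is needed.
Pull the quantifiers to the front (each side's bound variable is not free in the other side):
  ∀n ∃k ∃m ∃p ∃r (¬L(n) ∨ ¬L(k) ∨ ¬L(m) ∨ L(p) ∧ L(r))
The quantifier ∃p sits under an even number of negations (counting the antecedent side of each →), so it remains existential.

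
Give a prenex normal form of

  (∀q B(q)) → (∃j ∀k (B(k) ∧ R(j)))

∃q ∃j ∀k (¬B(q) ∨ B(k) ∧ R(j))

First replace A → B with ¬A ∨ B.
  ¬(∀q B(q)) ∨ (∃j ∀k (B(k) ∧ R(j)))
Move each ¬ inward, flipping quantifiers it crosses:
  (∃q ¬B(q)) ∨ (∃j ∀k (B(k) ∧ R(j)))
All bound variables are already distinct, so no renaming is needed.
Finally move all quantifiers to the prefix:
  ∃q ∃j ∀k (¬B(q) ∨ B(k) ∧ R(j))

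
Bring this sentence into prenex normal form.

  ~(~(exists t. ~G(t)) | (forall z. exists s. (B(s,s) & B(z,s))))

Drive negations inward (¬∀x A ≡ ∃x ¬A, ¬∃x A ≡ ∀x ¬A, De Morgan for ∧/∨):
  (exists t. ~G(t)) & (exists z. forall s. (~B(s,s) | ~B(z,s)))
Finally move all quantifiers to the prefix:
  exists t. exists z. forall s. (~G(t) & (~B(s,s) | ~B(z,s)))

exists t. exists z. forall s. (~G(t) & (~B(s,s) | ~B(z,s)))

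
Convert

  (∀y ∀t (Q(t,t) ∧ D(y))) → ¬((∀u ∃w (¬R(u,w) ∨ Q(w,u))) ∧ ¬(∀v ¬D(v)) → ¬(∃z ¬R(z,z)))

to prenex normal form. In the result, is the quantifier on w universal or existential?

existential

First replace A → B with ¬A ∨ B.
  ¬(∀y ∀t (Q(t,t) ∧ D(y))) ∨ ¬(¬((∀u ∃w (¬R(u,w) ∨ Q(w,u))) ∧ ¬(∀v ¬D(v))) ∨ ¬(∃z ¬R(z,z)))
Drive negations inward (¬∀x A ≡ ∃x ¬A, ¬∃x A ≡ ∀x ¬A, De Morgan for ∧/∨):
  (∃y ∃t (¬Q(t,t) ∨ ¬D(y))) ∨ (∀u ∃w (¬R(u,w) ∨ Q(w,u))) ∧ (∃v D(v)) ∧ (∃z ¬R(z,z))
All bound variables are already distinct, so no renaming is needed.
Finally move all quantifiers to the prefix:
  ∃y ∃t ∀u ∃w ∃v ∃z (¬Q(t,t) ∨ ¬D(y) ∨ (¬R(u,w) ∨ Q(w,u)) ∧ D(v) ∧ ¬R(z,z))
The quantifier ∃w sits under an even number of negations (counting the antecedent side of each →), so it remains existential.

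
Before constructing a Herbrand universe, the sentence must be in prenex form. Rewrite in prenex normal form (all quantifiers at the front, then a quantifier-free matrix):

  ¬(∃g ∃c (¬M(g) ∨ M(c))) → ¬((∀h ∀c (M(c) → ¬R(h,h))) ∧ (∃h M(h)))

∃g ∃c ∃h ∃x ∀w1 (¬M(g) ∨ M(c) ∨ M(x) ∧ R(h,h) ∨ ¬M(w1))

First replace A → B with ¬A ∨ B.
  ¬¬(∃g ∃c (¬M(g) ∨ M(c))) ∨ ¬((∀h ∀c (¬M(c) ∨ ¬R(h,h))) ∧ (∃h M(h)))
Drive negations inward (¬∀x A ≡ ∃x ¬A, ¬∃x A ≡ ∀x ¬A, De Morgan for ∧/∨):
  (∃g ∃c (¬M(g) ∨ M(c))) ∨ (∃h ∃c (M(c) ∧ R(h,h))) ∨ (∀h ¬M(h))
Standardize variables apart so no two quantifiers bind the same name: c↦x, h↦w1.
  (∃g ∃c (¬M(g) ∨ M(c))) ∨ (∃h ∃x (M(x) ∧ R(h,h))) ∨ (∀w1 ¬M(w1))
Pull the quantifiers to the front (each side's bound variable is not free in the other side):
  ∃g ∃c ∃h ∃x ∀w1 (¬M(g) ∨ M(c) ∨ M(x) ∧ R(h,h) ∨ ¬M(w1))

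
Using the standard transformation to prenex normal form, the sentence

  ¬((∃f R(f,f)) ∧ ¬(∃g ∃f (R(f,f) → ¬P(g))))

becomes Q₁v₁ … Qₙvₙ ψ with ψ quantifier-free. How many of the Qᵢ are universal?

Eliminate → and ↔ using ¬ and ∨.
  ¬((∃f R(f,f)) ∧ ¬(∃g ∃f (¬R(f,f) ∨ ¬P(g))))
Push ¬ through the quantifiers and connectives to reach negation normal form:
  (∀f ¬R(f,f)) ∨ (∃g ∃f (¬R(f,f) ∨ ¬P(g)))
Give each quantifier a distinct variable: f↦r.
  (∀f ¬R(f,f)) ∨ (∃g ∃r (¬R(r,r) ∨ ¬P(g)))
Pull the quantifiers to the front (each side's bound variable is not free in the other side):
  ∀f ∃g ∃r (¬R(f,f) ∨ ¬R(r,r) ∨ ¬P(g))
The prefix is ∀f ∃g ∃r: 1 universal, 2 existential.

1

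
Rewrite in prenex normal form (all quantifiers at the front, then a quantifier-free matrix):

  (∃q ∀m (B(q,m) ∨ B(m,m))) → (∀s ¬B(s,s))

Rewrite implications/biconditionals: A → B as ¬A ∨ B.
  ¬(∃q ∀m (B(q,m) ∨ B(m,m))) ∨ (∀s ¬B(s,s))
Drive negations inward (¬∀x A ≡ ∃x ¬A, ¬∃x A ≡ ∀x ¬A, De Morgan for ∧/∨):
  (∀q ∃m (¬B(q,m) ∧ ¬B(m,m))) ∨ (∀s ¬B(s,s))
Finally move all quantifiers to the prefix:
  ∀q ∃m ∀s (¬B(q,m) ∧ ¬B(m,m) ∨ ¬B(s,s))

∀q ∃m ∀s (¬B(q,m) ∧ ¬B(m,m) ∨ ¬B(s,s))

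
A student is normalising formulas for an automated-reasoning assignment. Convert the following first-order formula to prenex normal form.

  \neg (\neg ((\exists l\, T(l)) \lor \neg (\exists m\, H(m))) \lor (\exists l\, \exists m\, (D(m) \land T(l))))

Move each ¬ inward, flipping quantifiers it crosses:
  ((\exists l\, T(l)) \lor (\forall m\, \neg H(m))) \land (\forall l\, \forall m\, (\neg D(m) \lor \neg T(l)))
Give each quantifier a distinct variable: l↦b, m↦x.
  ((\exists l\, T(l)) \lor (\forall m\, \neg H(m))) \land (\forall b\, \forall x\, (\neg D(x) \lor \neg T(b)))
Pull the quantifiers to the front (each side's bound variable is not free in the other side):
  \exists l\, \forall m\, \forall b\, \forall x\, ((T(l) \lor \neg H(m)) \land (\neg D(x) \lor \neg T(b)))

\exists l\, \forall m\, \forall b\, \forall x\, ((T(l) \lor \neg H(m)) \land (\neg D(x) \lor \neg T(b)))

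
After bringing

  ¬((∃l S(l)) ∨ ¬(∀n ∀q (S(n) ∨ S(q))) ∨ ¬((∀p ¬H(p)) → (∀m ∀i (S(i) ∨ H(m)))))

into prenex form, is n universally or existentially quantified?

Eliminate → and ↔ using ¬ and ∨.
  ¬((∃l S(l)) ∨ ¬(∀n ∀q (S(n) ∨ S(q))) ∨ ¬(¬(∀p ¬H(p)) ∨ (∀m ∀i (S(i) ∨ H(m)))))
Push ¬ through the quantifiers and connectives to reach negation normal form:
  (∀l ¬S(l)) ∧ (∀n ∀q (S(n) ∨ S(q))) ∧ ((∃p H(p)) ∨ (∀m ∀i (S(i) ∨ H(m))))
All bound variables are already distinct, so no renaming is needed.
Extract every quantifier outward, since the variables are now distinct and don't occur free across branches:
  ∀l ∀n ∀q ∃p ∀m ∀i (¬S(l) ∧ (S(n) ∨ S(q)) ∧ (H(p) ∨ S(i) ∨ H(m)))
The quantifier ∀n sits under an even number of negations (counting the antecedent side of each →), so it remains universal.

universal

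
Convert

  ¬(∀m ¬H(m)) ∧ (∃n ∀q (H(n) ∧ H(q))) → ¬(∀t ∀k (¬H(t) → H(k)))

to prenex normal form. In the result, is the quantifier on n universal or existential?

universal

Rewrite implications/biconditionals: A → B as ¬A ∨ B.
  ¬(¬(∀m ¬H(m)) ∧ (∃n ∀q (H(n) ∧ H(q)))) ∨ ¬(∀t ∀k (¬¬H(t) ∨ H(k)))
Push ¬ through the quantifiers and connectives to reach negation normal form:
  (∀m ¬H(m)) ∨ (∀n ∃q (¬H(n) ∨ ¬H(q))) ∨ (∃t ∃k (¬H(t) ∧ ¬H(k)))
All bound variables are already distinct, so no renaming is needed.
Finally move all quantifiers to the prefix:
  ∀m ∀n ∃q ∃t ∃k (¬H(m) ∨ ¬H(n) ∨ ¬H(q) ∨ ¬H(t) ∧ ¬H(k))
The quantifier ∃n sits under an odd number of negations (counting the antecedent side of each →), so it flips to ∀n.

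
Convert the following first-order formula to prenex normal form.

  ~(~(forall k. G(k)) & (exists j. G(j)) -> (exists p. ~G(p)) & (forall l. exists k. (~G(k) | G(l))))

exists k. exists j. forall p. exists l. forall z1. (~G(k) & G(j) & (G(p) | G(z1) & ~G(l)))

Eliminate → and ↔ using ¬ and ∨.
  ~(~(~(forall k. G(k)) & (exists j. G(j))) | (exists p. ~G(p)) & (forall l. exists k. (~G(k) | G(l))))
Push ¬ through the quantifiers and connectives to reach negation normal form:
  (exists k. ~G(k)) & (exists j. G(j)) & ((forall p. G(p)) | (exists l. forall k. (G(k) & ~G(l))))
Standardize variables apart so no two quantifiers bind the same name: k↦z1.
  (exists k. ~G(k)) & (exists j. G(j)) & ((forall p. G(p)) | (exists l. forall z1. (G(z1) & ~G(l))))
Finally move all quantifiers to the prefix:
  exists k. exists j. forall p. exists l. forall z1. (~G(k) & G(j) & (G(p) | G(z1) & ~G(l)))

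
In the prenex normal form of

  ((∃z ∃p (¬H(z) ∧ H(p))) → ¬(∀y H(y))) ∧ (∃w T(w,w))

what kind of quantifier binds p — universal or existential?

universal

Rewrite implications/biconditionals: A → B as ¬A ∨ B.
  (¬(∃z ∃p (¬H(z) ∧ H(p))) ∨ ¬(∀y H(y))) ∧ (∃w T(w,w))
Push ¬ through the quantifiers and connectives to reach negation normal form:
  ((∀z ∀p (H(z) ∨ ¬H(p))) ∨ (∃y ¬H(y))) ∧ (∃w T(w,w))
All bound variables are already distinct, so no renaming is needed.
Pull the quantifiers to the front (each side's bound variable is not free in the other side):
  ∀z ∀p ∃y ∃w ((H(z) ∨ ¬H(p) ∨ ¬H(y)) ∧ T(w,w))
The quantifier ∃p sits under an odd number of negations (counting the antecedent side of each →), so it flips to ∀p.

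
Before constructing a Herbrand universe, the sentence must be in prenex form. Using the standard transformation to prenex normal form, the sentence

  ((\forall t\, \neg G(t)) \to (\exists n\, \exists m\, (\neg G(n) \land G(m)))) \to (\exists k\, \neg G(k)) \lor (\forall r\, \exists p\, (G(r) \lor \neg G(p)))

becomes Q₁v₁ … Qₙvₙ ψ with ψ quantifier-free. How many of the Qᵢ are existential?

2

Eliminate → and ↔ using ¬ and ∨.
  \neg (\neg (\forall t\, \neg G(t)) \lor (\exists n\, \exists m\, (\neg G(n) \land G(m)))) \lor (\exists k\, \neg G(k)) \lor (\forall r\, \exists p\, (G(r) \lor \neg G(p)))
Push ¬ through the quantifiers and connectives to reach negation normal form:
  (\forall t\, \neg G(t)) \land (\forall n\, \forall m\, (G(n) \lor \neg G(m))) \lor (\exists k\, \neg G(k)) \lor (\forall r\, \exists p\, (G(r) \lor \neg G(p)))
All bound variables are already distinct, so no renaming is needed.
Pull the quantifiers to the front (each side's bound variable is not free in the other side):
  \forall t\, \forall n\, \forall m\, \exists k\, \forall r\, \exists p\, (\neg G(t) \land (G(n) \lor \neg G(m)) \lor \neg G(k) \lor G(r) \lor \neg G(p))
The prefix is \forall t \forall n \forall m \exists k \forall r \exists p: 4 universal, 2 existential.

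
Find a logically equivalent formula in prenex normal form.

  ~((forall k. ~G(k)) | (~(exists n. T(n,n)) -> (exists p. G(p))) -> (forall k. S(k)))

Rewrite implications/biconditionals: A → B as ¬A ∨ B.
  ~(~((forall k. ~G(k)) | ~~(exists n. T(n,n)) | (exists p. G(p))) | (forall k. S(k)))
Drive negations inward (¬∀x A ≡ ∃x ¬A, ¬∃x A ≡ ∀x ¬A, De Morgan for ∧/∨):
  ((forall k. ~G(k)) | (exists n. T(n,n)) | (exists p. G(p))) & (exists k. ~S(k))
Give each quantifier a distinct variable: k↦b.
  ((forall k. ~G(k)) | (exists n. T(n,n)) | (exists p. G(p))) & (exists b. ~S(b))
Pull the quantifiers to the front (each side's bound variable is not free in the other side):
  forall k. exists n. exists p. exists b. ((~G(k) | T(n,n) | G(p)) & ~S(b))

forall k. exists n. exists p. exists b. ((~G(k) | T(n,n) | G(p)) & ~S(b))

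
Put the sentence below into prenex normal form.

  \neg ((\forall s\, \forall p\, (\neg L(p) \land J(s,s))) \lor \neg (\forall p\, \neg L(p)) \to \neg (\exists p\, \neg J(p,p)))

First replace A → B with ¬A ∨ B.
  \neg (\neg ((\forall s\, \forall p\, (\neg L(p) \land J(s,s))) \lor \neg (\forall p\, \neg L(p))) \lor \neg (\exists p\, \neg J(p,p)))
Push ¬ through the quantifiers and connectives to reach negation normal form:
  ((\forall s\, \forall p\, (\neg L(p) \land J(s,s))) \lor (\exists p\, L(p))) \land (\exists p\, \neg J(p,p))
Standardize variables apart so no two quantifiers bind the same name: p↦x, p↦a.
  ((\forall s\, \forall p\, (\neg L(p) \land J(s,s))) \lor (\exists x\, L(x))) \land (\exists a\, \neg J(a,a))
Extract every quantifier outward, since the variables are now distinct and don't occur free across branches:
  \forall s\, \forall p\, \exists x\, \exists a\, ((\neg L(p) \land J(s,s) \lor L(x)) \land \neg J(a,a))

\forall s\, \forall p\, \exists x\, \exists a\, ((\neg L(p) \land J(s,s) \lor L(x)) \land \neg J(a,a))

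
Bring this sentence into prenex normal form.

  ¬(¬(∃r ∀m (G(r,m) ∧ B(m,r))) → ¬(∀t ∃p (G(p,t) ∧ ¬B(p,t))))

∀r ∃m ∀t ∃p ((¬G(r,m) ∨ ¬B(m,r)) ∧ G(p,t) ∧ ¬B(p,t))

Rewrite implications/biconditionals: A → B as ¬A ∨ B.
  ¬(¬¬(∃r ∀m (G(r,m) ∧ B(m,r))) ∨ ¬(∀t ∃p (G(p,t) ∧ ¬B(p,t))))
Push ¬ through the quantifiers and connectives to reach negation normal form:
  (∀r ∃m (¬G(r,m) ∨ ¬B(m,r))) ∧ (∀t ∃p (G(p,t) ∧ ¬B(p,t)))
Finally move all quantifiers to the prefix:
  ∀r ∃m ∀t ∃p ((¬G(r,m) ∨ ¬B(m,r)) ∧ G(p,t) ∧ ¬B(p,t))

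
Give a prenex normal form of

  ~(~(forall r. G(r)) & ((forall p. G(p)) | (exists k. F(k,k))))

Drive negations inward (¬∀x A ≡ ∃x ¬A, ¬∃x A ≡ ∀x ¬A, De Morgan for ∧/∨):
  (forall r. G(r)) | (exists p. ~G(p)) & (forall k. ~F(k,k))
All bound variables are already distinct, so no renaming is needed.
Finally move all quantifiers to the prefix:
  forall r. exists p. forall k. (G(r) | ~G(p) & ~F(k,k))

forall r. exists p. forall k. (G(r) | ~G(p) & ~F(k,k))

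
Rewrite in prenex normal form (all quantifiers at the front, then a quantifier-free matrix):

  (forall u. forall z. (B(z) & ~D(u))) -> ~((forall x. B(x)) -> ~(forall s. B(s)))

First replace A → B with ¬A ∨ B.
  ~(forall u. forall z. (B(z) & ~D(u))) | ~(~(forall x. B(x)) | ~(forall s. B(s)))
Push ¬ through the quantifiers and connectives to reach negation normal form:
  (exists u. exists z. (~B(z) | D(u))) | (forall x. B(x)) & (forall s. B(s))
All bound variables are already distinct, so no renaming is needed.
Pull the quantifiers to the front (each side's bound variable is not free in the other side):
  exists u. exists z. forall x. forall s. (~B(z) | D(u) | B(x) & B(s))

exists u. exists z. forall x. forall s. (~B(z) | D(u) | B(x) & B(s))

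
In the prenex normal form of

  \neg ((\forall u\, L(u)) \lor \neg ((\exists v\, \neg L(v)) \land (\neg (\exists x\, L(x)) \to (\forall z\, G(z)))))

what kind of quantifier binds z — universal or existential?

universal

First replace A → B with ¬A ∨ B.
  \neg ((\forall u\, L(u)) \lor \neg ((\exists v\, \neg L(v)) \land (\neg \neg (\exists x\, L(x)) \lor (\forall z\, G(z)))))
Move each ¬ inward, flipping quantifiers it crosses:
  (\exists u\, \neg L(u)) \land (\exists v\, \neg L(v)) \land ((\exists x\, L(x)) \lor (\forall z\, G(z)))
All bound variables are already distinct, so no renaming is needed.
Extract every quantifier outward, since the variables are now distinct and don't occur free across branches:
  \exists u\, \exists v\, \exists x\, \forall z\, (\neg L(u) \land \neg L(v) \land (L(x) \lor G(z)))
The quantifier \forall z sits under an even number of negations (counting the antecedent side of each →), so it remains universal.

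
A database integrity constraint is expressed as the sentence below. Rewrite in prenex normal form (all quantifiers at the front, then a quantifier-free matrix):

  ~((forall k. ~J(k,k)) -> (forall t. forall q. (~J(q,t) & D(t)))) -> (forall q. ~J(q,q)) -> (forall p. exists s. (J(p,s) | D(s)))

exists k. forall t. forall q. exists r. forall p. exists s. (J(k,k) | ~J(q,t) & D(t) | J(r,r) | J(p,s) | D(s))

Eliminate → and ↔ using ¬ and ∨.
  ~~(~(forall k. ~J(k,k)) | (forall t. forall q. (~J(q,t) & D(t)))) | ~(forall q. ~J(q,q)) | (forall p. exists s. (J(p,s) | D(s)))
Move each ¬ inward, flipping quantifiers it crosses:
  (exists k. J(k,k)) | (forall t. forall q. (~J(q,t) & D(t))) | (exists q. J(q,q)) | (forall p. exists s. (J(p,s) | D(s)))
Standardize variables apart so no two quantifiers bind the same name: q↦r.
  (exists k. J(k,k)) | (forall t. forall q. (~J(q,t) & D(t))) | (exists r. J(r,r)) | (forall p. exists s. (J(p,s) | D(s)))
Finally move all quantifiers to the prefix:
  exists k. forall t. forall q. exists r. forall p. exists s. (J(k,k) | ~J(q,t) & D(t) | J(r,r) | J(p,s) | D(s))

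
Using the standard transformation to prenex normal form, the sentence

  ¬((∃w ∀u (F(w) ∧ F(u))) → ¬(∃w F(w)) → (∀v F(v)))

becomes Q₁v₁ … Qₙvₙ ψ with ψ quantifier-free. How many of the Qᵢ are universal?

2

First replace A → B with ¬A ∨ B.
  ¬(¬(∃w ∀u (F(w) ∧ F(u))) ∨ ¬¬(∃w F(w)) ∨ (∀v F(v)))
Drive negations inward (¬∀x A ≡ ∃x ¬A, ¬∃x A ≡ ∀x ¬A, De Morgan for ∧/∨):
  (∃w ∀u (F(w) ∧ F(u))) ∧ (∀w ¬F(w)) ∧ (∃v ¬F(v))
Standardize variables apart so no two quantifiers bind the same name: w↦z.
  (∃w ∀u (F(w) ∧ F(u))) ∧ (∀z ¬F(z)) ∧ (∃v ¬F(v))
Finally move all quantifiers to the prefix:
  ∃w ∀u ∀z ∃v (F(w) ∧ F(u) ∧ ¬F(z) ∧ ¬F(v))
The prefix is ∃w ∀u ∀z ∃v: 2 universal, 2 existential.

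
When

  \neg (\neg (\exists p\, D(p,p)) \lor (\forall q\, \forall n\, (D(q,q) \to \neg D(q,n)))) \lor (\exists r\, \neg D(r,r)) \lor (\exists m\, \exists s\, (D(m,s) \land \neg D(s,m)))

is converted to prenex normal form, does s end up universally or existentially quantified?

Eliminate → and ↔ using ¬ and ∨.
  \neg (\neg (\exists p\, D(p,p)) \lor (\forall q\, \forall n\, (\neg D(q,q) \lor \neg D(q,n)))) \lor (\exists r\, \neg D(r,r)) \lor (\exists m\, \exists s\, (D(m,s) \land \neg D(s,m)))
Push ¬ through the quantifiers and connectives to reach negation normal form:
  (\exists p\, D(p,p)) \land (\exists q\, \exists n\, (D(q,q) \land D(q,n))) \lor (\exists r\, \neg D(r,r)) \lor (\exists m\, \exists s\, (D(m,s) \land \neg D(s,m)))
All bound variables are already distinct, so no renaming is needed.
Extract every quantifier outward, since the variables are now distinct and don't occur free across branches:
  \exists p\, \exists q\, \exists n\, \exists r\, \exists m\, \exists s\, (D(p,p) \land D(q,q) \land D(q,n) \lor \neg D(r,r) \lor D(m,s) \land \neg D(s,m))
The quantifier \exists s sits under an even number of negations (counting the antecedent side of each →), so it remains existential.

existential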